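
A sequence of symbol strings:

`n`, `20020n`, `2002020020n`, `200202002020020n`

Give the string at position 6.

Each term is the previous one with 20020 prepended.
From 200202002020020n, 2 further steps: 200202002020020n → 20020200202002020020n → (answer).

2002020020200202002020020n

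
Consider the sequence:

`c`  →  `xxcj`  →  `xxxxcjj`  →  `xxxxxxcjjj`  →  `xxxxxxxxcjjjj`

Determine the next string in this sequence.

xxxxxxxxxxcjjjjj

s(k+1) = xx·s(k)·j, so each term gains xx as a prefix and j as a suffix.
So the next term is xx·xxxxxxxxcjjjj·j.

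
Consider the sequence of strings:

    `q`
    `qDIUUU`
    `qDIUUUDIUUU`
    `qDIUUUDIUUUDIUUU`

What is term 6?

Each term is the previous one with DIUUU appended.
From qDIUUUDIUUUDIUUU, 2 further steps: qDIUUUDIUUUDIUUU → qDIUUUDIUUUDIUUUDIUUU → (answer).

qDIUUUDIUUUDIUUUDIUUUDIUUU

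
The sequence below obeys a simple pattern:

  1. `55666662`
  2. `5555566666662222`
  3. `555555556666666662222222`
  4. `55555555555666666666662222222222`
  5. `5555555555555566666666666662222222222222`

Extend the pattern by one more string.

Each string has the form 5^{3n-1} 6^{2n+3} 2^{3n-2} (n = 1, 2, …).
At n = 6 the blocks have lengths 17, 15, 16.

555555555555555556666666666666662222222222222222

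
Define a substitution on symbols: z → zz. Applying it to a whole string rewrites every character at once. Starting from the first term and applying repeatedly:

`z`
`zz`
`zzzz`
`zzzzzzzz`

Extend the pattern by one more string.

zzzzzzzzzzzzzzzz

Expanding zzzzzzzz: z→zz, z→zz, z→zz, z→zz, z→zz, z→zz, z→zz, z→zz. Concatenated: zz zz zz zz zz zz zz zz.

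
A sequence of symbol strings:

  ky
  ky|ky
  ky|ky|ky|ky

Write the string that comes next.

ky|ky|ky|ky|ky|ky|ky|ky

s(k+1) = s(k)·|·s(k) — each term doubles the last with '|' between the halves.
One more doubling of ky|ky|ky|ky gives the answer.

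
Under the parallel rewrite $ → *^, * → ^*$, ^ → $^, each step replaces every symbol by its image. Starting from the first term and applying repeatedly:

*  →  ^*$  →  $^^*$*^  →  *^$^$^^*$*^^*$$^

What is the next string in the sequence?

φ(*^$^$^^*$*^^*$$^) expands symbol-by-symbol to ^*$ $^ *^ $^ *^ $^ $^ ^*$ *^ ^*$ $^ $^ ^*$ *^ *^ $^; joining the 16 pieces gives the next term.

^*$$^*^$^*^$^$^^*$*^^*$$^$^^*$*^*^$^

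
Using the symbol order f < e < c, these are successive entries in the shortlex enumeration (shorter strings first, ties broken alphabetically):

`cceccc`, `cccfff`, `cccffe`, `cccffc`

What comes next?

The successor of cccffc increments the rightmost position that isn't already c and resets every position after it to f.

cccfef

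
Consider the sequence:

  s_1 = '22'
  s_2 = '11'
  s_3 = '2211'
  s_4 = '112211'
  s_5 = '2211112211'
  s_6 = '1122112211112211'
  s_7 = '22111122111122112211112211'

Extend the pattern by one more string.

112211221111221122111122111122112211112211

Each term (from the third on) is the two preceding terms concatenated in order: term 3 = 22·11 = 2211.
Continuing: 1122112211112211 · 22111122111122112211112211 gives term 8.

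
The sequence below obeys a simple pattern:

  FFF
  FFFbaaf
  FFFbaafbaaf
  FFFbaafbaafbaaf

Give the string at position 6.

FFFbaafbaafbaafbaafbaaf

Each term is the previous one with baaf appended.
From FFFbaafbaafbaaf, 2 further steps: FFFbaafbaafbaaf → FFFbaafbaafbaafbaaf → (answer).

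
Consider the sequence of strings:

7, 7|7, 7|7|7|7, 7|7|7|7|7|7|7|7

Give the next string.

Every step duplicates the string with '|' between the halves.
Doubling 7|7|7|7|7|7|7|7 with '|' between the halves:

7|7|7|7|7|7|7|7|7|7|7|7|7|7|7|7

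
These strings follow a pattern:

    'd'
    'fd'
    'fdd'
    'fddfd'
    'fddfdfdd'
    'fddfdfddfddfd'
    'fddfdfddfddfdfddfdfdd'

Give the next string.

Each term (from the third on) is the previous term followed by the one before it: term 3 = fd·d = fdd.
So term 8 is fddfdfddfddfdfddfdfdd·fddfdfddfddfd.

fddfdfddfddfdfddfdfddfddfdfddfddfd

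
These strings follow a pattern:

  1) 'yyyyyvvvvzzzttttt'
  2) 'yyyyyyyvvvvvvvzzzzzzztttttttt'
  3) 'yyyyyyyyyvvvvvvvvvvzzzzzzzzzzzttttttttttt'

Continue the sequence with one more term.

yyyyyyyyyyyvvvvvvvvvvvvvzzzzzzzzzzzzzzztttttttttttttt

Term n consists of 2n+3 y's, followed by 3n+1 v's, followed by 4n-1 z's, followed by 3n+2 t's (n = 1, 2, …).
At n = 4 the blocks have lengths 11, 13, 15, 14.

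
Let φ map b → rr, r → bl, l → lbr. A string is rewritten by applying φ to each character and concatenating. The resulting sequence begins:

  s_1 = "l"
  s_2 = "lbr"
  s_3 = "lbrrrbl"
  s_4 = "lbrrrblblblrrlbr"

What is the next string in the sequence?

lbrrrblblblrrlbrrrlbrrrlbrblbllbrrrbl

φ(lbrrrblblblrrlbr) expands symbol-by-symbol to lbr rr bl bl bl rr lbr rr lbr rr lbr bl bl lbr rr bl; joining the 16 pieces gives the next term.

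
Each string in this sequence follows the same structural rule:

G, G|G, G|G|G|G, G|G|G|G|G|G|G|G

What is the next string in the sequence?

G|G|G|G|G|G|G|G|G|G|G|G|G|G|G|G

Each string is two copies of the previous one joined by '|'.
So the next term is two copies of G|G|G|G|G|G|G|G with '|' between the halves.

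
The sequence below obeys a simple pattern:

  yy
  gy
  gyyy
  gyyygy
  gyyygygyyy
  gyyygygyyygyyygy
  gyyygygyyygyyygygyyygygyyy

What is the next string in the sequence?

gyyygygyyygyyygygyyygygyyygyyygygyyygyyygy

This is a Fibonacci-style word recurrence s(k) = s(k−1)·s(k−2): e.g. gy·yy = gyyy.
Continuing: gyyygygyyygyyygygyyygygyyy · gyyygygyyygyyygy gives term 8.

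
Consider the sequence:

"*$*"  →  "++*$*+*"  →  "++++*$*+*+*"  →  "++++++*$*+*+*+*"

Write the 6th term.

++++++++++*$*+*+*+*+*+*

Each term wraps the previous one in ++ on the left and +* on the right.
From ++++++*$*+*+*+*, 2 further steps: ++++++*$*+*+*+* → ++++++++*$*+*+*+*+* → (answer).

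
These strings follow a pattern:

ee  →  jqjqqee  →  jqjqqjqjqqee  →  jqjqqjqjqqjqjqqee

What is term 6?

Each term is the previous one with jqjqq prepended.
From jqjqqjqjqqjqjqqee, 2 further steps: jqjqqjqjqqjqjqqee → jqjqqjqjqqjqjqqjqjqqee → (answer).

jqjqqjqjqqjqjqqjqjqqjqjqqee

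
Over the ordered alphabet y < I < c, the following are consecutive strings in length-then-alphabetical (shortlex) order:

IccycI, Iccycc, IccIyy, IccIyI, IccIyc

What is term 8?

Advancing 3 positions from IccIyc through IccIyc → IccIIy → IccIII reaches term 8.

IccIIc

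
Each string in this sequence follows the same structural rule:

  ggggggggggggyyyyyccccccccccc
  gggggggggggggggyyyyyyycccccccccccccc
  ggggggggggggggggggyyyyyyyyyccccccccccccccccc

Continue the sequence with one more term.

Each string has the form g^{3n+3} y^{2n-1} c^{3n+2}, where the shown terms are n = 3, 4, 5.
For the next term, n = 6, so the run lengths are 21, 11, 20.

gggggggggggggggggggggyyyyyyyyyyycccccccccccccccccccc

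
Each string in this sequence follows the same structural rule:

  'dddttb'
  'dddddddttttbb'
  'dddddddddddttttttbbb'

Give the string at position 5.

Reading off run lengths: d runs 3, 7, 11; t runs 2, 4, 6; b runs 1, 2, 3 — each is linear in n (n = 1, 2, …).
For term 5, n = 5, so the run lengths are 19, 10, 5.

dddddddddddddddddddttttttttttbbbbb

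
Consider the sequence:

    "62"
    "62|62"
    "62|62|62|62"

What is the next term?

62|62|62|62|62|62|62|62

Every step duplicates the string with '|' between the halves.
So the next term is two copies of 62|62|62|62 with '|' between the halves.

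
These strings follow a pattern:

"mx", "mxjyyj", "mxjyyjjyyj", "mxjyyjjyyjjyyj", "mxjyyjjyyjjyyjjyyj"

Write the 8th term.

mxjyyjjyyjjyyjjyyjjyyjjyyjjyyj

Each term is the previous one with jyyj appended.
From mxjyyjjyyjjyyjjyyj, 3 further steps: mxjyyjjyyjjyyjjyyj → mxjyyjjyyjjyyjjyyjjyyj → mxjyyjjyyjjyyjjyyjjyyjjyyj → (answer).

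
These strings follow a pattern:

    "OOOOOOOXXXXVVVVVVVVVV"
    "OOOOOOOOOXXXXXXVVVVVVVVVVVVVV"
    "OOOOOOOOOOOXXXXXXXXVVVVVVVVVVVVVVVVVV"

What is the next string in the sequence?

OOOOOOOOOOOOOXXXXXXXXXXVVVVVVVVVVVVVVVVVVVVVV

Term n consists of 2n+1 O's, followed by 2n-2 X's, followed by 4n-2 V's, where the shown terms are n = 3, 4, 5.
Setting n = 6 gives 13, 10, 22 characters in each block.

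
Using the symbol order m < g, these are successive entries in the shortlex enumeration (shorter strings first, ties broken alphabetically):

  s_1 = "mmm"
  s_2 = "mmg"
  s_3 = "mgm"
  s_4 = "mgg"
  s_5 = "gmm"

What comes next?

gmg

Find the rightmost character of gmm below g, bump it to the next letter, and reset everything to its right to m.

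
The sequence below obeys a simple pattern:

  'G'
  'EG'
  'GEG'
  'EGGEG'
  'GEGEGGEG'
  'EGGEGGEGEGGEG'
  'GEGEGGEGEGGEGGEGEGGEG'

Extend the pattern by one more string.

EGGEGGEGEGGEGGEGEGGEGEGGEGGEGEGGEG

From term 3 onward, concatenate the second-to-last term with the last: G·EG = GEG, EG·GEG = EGGEG, …
So term 8 is EGGEGGEGEGGEG·GEGEGGEGEGGEGGEGEGGEG.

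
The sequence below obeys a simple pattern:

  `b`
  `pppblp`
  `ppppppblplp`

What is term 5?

ppppppppppppblplplplp

Each term wraps the previous one in ppp on the left and lp on the right.
From ppppppblplp, 2 further steps: ppppppblplp → pppppppppblplplp → (answer).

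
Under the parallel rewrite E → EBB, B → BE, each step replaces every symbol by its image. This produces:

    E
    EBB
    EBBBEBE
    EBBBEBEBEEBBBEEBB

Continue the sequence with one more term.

Rewriting the 17 symbols of EBBBEBEBEEBBBEEBB one by one yields EBB BE BE BE EBB BE EBB BE EBB EBB BE BE BE EBB EBB BE BE; concatenated:

EBBBEBEBEEBBBEEBBBEEBBEBBBEBEBEEBBEBBBEBE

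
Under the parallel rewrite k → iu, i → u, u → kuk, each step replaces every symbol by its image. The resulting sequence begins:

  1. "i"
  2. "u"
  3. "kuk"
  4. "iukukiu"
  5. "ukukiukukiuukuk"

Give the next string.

Replace each of the 15 characters of ukukiukukiuukuk in place — kuk iu kuk iu u kuk iu kuk iu u kuk kuk iu kuk iu — and concatenate.

kukiukukiuukukiukukiuukukkukiukukiu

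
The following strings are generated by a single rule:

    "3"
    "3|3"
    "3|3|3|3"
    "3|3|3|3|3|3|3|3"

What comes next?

s(k+1) = s(k)·|·s(k) — each term doubles the last with '|' between the halves.
Doubling 3|3|3|3|3|3|3|3 with '|' between the halves:

3|3|3|3|3|3|3|3|3|3|3|3|3|3|3|3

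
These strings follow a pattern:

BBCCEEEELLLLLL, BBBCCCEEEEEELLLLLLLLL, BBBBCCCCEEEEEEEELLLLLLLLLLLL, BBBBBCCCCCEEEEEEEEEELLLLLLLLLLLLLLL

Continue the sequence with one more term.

Term n consists of n+1 B's, followed by n+1 C's, followed by 2n+2 E's, followed by 3n+3 L's (n = 1, 2, …).
For the next term, n = 5, so the run lengths are 6, 6, 12, 18.

BBBBBBCCCCCCEEEEEEEEEEEELLLLLLLLLLLLLLLLLL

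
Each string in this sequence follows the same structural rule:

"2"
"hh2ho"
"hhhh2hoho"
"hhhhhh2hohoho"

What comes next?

Each term wraps the previous one in hh on the left and ho on the right.
So the next term is hh·hhhhhh2hohoho·ho.

hhhhhhhh2hohohoho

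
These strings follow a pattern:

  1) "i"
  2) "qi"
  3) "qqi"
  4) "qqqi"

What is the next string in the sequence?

The strings grow by a fixed prefix q each time.
One more step from qqqi gives the answer.

qqqqi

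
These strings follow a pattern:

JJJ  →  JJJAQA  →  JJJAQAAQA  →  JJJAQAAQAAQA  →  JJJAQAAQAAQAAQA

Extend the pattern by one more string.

JJJAQAAQAAQAAQAAQA

Every step adds AQA to the end: s(k+1) = s(k)·AQA.
So the next term is JJJAQAAQAAQAAQA·AQA.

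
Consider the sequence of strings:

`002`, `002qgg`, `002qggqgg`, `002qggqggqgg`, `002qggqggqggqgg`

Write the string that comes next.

Every step adds qgg to the end: s(k+1) = s(k)·qgg.
One more step from 002qggqggqggqgg gives the answer.

002qggqggqggqggqgg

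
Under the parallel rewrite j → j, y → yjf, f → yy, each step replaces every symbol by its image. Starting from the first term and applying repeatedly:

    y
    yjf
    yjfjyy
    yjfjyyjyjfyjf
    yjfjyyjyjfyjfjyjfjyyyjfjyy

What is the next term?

yjfjyyjyjfyjfjyjfjyyyjfjyyjyjfjyyjyjfyjfyjfjyyjyjfyjf

φ(yjfjyyjyjfyjfjyjfjyyyjfjyy) expands symbol-by-symbol to yjf j yy j yjf yjf j yjf j yy yjf j yy j yjf j yy j yjf yjf yjf j yy j yjf yjf; joining the 26 pieces gives the next term.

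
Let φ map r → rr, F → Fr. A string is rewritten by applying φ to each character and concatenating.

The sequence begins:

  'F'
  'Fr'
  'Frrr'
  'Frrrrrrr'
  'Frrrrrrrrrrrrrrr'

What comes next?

Replace each of the 16 characters of Frrrrrrrrrrrrrrr in place — Fr rr rr rr rr rr rr rr rr rr rr rr rr rr rr rr — and concatenate.

Frrrrrrrrrrrrrrrrrrrrrrrrrrrrrrr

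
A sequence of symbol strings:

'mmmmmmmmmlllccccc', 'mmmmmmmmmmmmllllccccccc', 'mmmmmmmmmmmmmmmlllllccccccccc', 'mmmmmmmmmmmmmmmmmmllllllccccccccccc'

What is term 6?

mmmmmmmmmmmmmmmmmmmmmmmmllllllllccccccccccccccc

Reading off run lengths: m runs 9, 12, 15, 18; l runs 3, 4, 5, 6; c runs 5, 7, 9, 11 — each is linear in n, where the shown terms are n = 2, 3, 4, 5.
Setting n = 7 gives 24, 8, 15 characters in each block.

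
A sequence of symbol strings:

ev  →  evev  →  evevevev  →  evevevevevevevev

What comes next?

s(k+1) = s(k)·s(k) — each term doubles the last.
So the next term is two copies of evevevevevevevev.

evevevevevevevevevevevevevevevev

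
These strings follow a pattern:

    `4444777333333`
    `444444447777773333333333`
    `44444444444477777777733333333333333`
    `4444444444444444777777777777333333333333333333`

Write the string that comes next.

Each string has the form 4^{4n} 7^{3n} 3^{4n+2} (n = 1, 2, …).
For the next term, n = 5, so the run lengths are 20, 15, 22.

444444444444444444447777777777777773333333333333333333333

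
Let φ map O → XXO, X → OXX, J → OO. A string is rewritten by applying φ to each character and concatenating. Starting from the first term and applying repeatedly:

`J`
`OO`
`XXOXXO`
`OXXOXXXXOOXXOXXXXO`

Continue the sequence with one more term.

Rewriting the 18 symbols of OXXOXXXXOOXXOXXXXO one by one yields XXO OXX OXX XXO OXX OXX OXX OXX XXO XXO OXX OXX XXO OXX OXX OXX OXX XXO; concatenated:

XXOOXXOXXXXOOXXOXXOXXOXXXXOXXOOXXOXXXXOOXXOXXOXXOXXXXO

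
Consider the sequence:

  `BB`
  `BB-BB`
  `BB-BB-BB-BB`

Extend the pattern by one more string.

Every step duplicates the string with '-' between the halves.
So the next term is two copies of BB-BB-BB-BB with '-' between the halves.

BB-BB-BB-BB-BB-BB-BB-BB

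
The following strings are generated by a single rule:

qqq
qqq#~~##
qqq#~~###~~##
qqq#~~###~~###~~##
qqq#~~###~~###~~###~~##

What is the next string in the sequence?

qqq#~~###~~###~~###~~###~~##

Each term is the previous one with #~~## appended.
One more step from qqq#~~###~~###~~###~~## gives the answer.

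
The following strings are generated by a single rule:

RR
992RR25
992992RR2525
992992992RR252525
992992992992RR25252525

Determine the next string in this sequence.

992992992992992RR2525252525

Each term wraps the previous one in 992 on the left and 25 on the right.
So the next term is 992·992992992992RR25252525·25.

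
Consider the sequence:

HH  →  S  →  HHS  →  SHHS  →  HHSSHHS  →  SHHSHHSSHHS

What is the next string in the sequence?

HHSSHHSSHHSHHSSHHS

Each term (from the third on) is the two preceding terms concatenated in order: term 3 = HH·S = HHS.
So term 7 is HHSSHHS·SHHSHHSSHHS.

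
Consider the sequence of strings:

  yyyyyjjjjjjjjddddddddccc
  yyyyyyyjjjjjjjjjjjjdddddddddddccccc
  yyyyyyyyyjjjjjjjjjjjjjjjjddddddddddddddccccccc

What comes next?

yyyyyyyyyyyjjjjjjjjjjjjjjjjjjjjdddddddddddddddddccccccccc

Reading off run lengths: y runs 5, 7, 9; j runs 8, 12, 16; d runs 8, 11, 14; c runs 3, 5, 7 — each is linear in n, where the shown terms are n = 2, 3, 4.
Setting n = 5 gives 11, 20, 17, 9 characters in each block.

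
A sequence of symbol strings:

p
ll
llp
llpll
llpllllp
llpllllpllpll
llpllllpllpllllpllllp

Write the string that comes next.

llpllllpllpllllpllllpllpllllpllpll

From term 3 onward, concatenate the last term with the second-to-last: ll·p = llp, llp·ll = llpll, …
The next term joins llpllllpllpllllpllllp and llpllllpllpll.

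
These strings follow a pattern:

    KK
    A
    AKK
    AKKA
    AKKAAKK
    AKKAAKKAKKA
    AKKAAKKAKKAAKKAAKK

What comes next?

From term 3 onward, concatenate the last term with the second-to-last: A·KK = AKK, AKK·A = AKKA, …
The next term joins AKKAAKKAKKAAKKAAKK and AKKAAKKAKKA.

AKKAAKKAKKAAKKAAKKAKKAAKKAKKA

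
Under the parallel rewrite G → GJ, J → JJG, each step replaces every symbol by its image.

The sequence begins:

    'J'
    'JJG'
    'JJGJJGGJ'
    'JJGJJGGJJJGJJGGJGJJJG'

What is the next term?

Applying the rule to each of the 21 symbols of JJGJJGGJJJGJJGGJGJJJG gives the pieces JJG JJG GJ JJG JJG GJ GJ JJG JJG JJG GJ JJG JJG GJ GJ JJG GJ JJG JJG JJG GJ, which concatenate to the answer.

JJGJJGGJJJGJJGGJGJJJGJJGJJGGJJJGJJGGJGJJJGGJJJGJJGJJGGJ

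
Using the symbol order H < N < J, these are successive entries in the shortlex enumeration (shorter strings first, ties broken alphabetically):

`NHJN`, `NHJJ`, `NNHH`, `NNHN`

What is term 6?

NNNH

Continuing the enumeration 2 steps past NNHN: NNHN → NNHJ → (answer).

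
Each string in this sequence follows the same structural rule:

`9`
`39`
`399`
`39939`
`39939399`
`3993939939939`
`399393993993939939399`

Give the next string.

3993939939939399393993993939939939

Each term (from the third on) is the previous term followed by the one before it: term 3 = 39·9 = 399.
The next term joins 399393993993939939399 and 3993939939939.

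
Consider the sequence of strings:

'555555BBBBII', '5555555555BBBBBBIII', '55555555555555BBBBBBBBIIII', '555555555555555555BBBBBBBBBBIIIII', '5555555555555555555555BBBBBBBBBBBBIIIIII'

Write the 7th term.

555555555555555555555555555555BBBBBBBBBBBBBBBBIIIIIIII

Reading off run lengths: 5 runs 6, 10, 14, 18, 22; B runs 4, 6, 8, 10, 12; I runs 2, 3, 4, 5, 6 — each is linear in n, where the shown terms are n = 2, 3, 4, 5, 6.
Setting n = 8 gives 30, 16, 8 characters in each block.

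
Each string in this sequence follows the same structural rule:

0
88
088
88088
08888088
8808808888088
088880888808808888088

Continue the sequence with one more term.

8808808888088088880888808808888088

Each term (from the third on) is the two preceding terms concatenated in order: term 3 = 0·88 = 088.
So term 8 is 8808808888088·088880888808808888088.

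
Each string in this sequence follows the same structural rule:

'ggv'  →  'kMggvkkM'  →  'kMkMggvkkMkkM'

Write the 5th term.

s(k+1) = kM·s(k)·kkM, so each term gains kM as a prefix and kkM as a suffix.
From kMkMggvkkMkkM, 2 further steps: kMkMggvkkMkkM → kMkMkMggvkkMkkMkkM → (answer).

kMkMkMkMggvkkMkkMkkMkkM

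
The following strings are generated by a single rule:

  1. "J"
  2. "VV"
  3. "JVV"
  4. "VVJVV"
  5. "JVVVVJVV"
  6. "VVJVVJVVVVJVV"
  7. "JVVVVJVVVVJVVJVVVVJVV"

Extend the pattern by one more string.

This is a Fibonacci-style word recurrence s(k) = s(k−2)·s(k−1): e.g. J·VV = JVV.
So term 8 is VVJVVJVVVVJVV·JVVVVJVVVVJVVJVVVVJVV.

VVJVVJVVVVJVVJVVVVJVVVVJVVJVVVVJVV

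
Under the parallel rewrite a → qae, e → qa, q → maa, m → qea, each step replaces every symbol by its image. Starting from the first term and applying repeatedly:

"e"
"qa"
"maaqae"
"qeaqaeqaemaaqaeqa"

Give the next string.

Replace each of the 17 characters of qeaqaeqaemaaqaeqa in place — maa qa qae maa qae qa maa qae qa qea qae qae maa qae qa maa qae — and concatenate.

maaqaqaemaaqaeqamaaqaeqaqeaqaeqaemaaqaeqamaaqae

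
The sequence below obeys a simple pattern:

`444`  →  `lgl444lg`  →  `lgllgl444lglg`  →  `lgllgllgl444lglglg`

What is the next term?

Each term wraps the previous one in lgl on the left and lg on the right.
Applying this once more to lgllgllgl444lglglg:

lgllgllgllgl444lglglglg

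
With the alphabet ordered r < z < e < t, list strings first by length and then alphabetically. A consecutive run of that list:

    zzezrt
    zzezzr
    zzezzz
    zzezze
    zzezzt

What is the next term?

The successor of zzezzt increments the rightmost position that isn't already t and resets every position after it to r.

zzezer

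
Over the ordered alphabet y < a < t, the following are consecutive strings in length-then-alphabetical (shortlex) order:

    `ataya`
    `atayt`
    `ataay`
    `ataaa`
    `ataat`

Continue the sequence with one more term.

Treat ataat as a base-3 numeral over the given alphabet and add one, carrying through any trailing t's.

ataty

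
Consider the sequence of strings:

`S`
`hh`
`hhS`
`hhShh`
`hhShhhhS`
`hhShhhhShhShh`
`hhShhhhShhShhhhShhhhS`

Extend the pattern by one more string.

hhShhhhShhShhhhShhhhShhShhhhShhShh

From term 3 onward, concatenate the last term with the second-to-last: hh·S = hhS, hhS·hh = hhShh, …
Continuing: hhShhhhShhShhhhShhhhS · hhShhhhShhShh gives term 8.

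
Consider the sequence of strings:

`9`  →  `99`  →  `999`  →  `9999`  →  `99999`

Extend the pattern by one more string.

Every step adds 9 to the end: s(k+1) = s(k)·9.
One more step from 99999 gives the answer.

999999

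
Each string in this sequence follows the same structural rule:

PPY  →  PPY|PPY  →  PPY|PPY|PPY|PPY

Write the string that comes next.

Each string is two copies of the previous one joined by '|'.
Doubling PPY|PPY|PPY|PPY with '|' between the halves:

PPY|PPY|PPY|PPY|PPY|PPY|PPY|PPY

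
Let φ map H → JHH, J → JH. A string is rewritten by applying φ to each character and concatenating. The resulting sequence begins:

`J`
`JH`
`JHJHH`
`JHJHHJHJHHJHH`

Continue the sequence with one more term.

Rewriting the 13 symbols of JHJHHJHJHHJHH one by one yields JH JHH JH JHH JHH JH JHH JH JHH JHH JH JHH JHH; concatenated:

JHJHHJHJHHJHHJHJHHJHJHHJHHJHJHHJHH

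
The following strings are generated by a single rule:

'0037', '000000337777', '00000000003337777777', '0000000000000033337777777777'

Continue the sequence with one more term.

Reading off run lengths: 0 runs 2, 6, 10, 14; 3 runs 1, 2, 3, 4; 7 runs 1, 4, 7, 10 — each is linear in n (n = 1, 2, …).
At n = 5 the blocks have lengths 18, 5, 13.

000000000000000000333337777777777777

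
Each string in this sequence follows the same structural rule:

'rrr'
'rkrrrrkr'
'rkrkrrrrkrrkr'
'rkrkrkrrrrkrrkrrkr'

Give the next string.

Every step adds rk to the front and rkr to the end of the previous string.
Applying this once more to rkrkrkrrrrkrrkrrkr:

rkrkrkrkrrrrkrrkrrkrrkr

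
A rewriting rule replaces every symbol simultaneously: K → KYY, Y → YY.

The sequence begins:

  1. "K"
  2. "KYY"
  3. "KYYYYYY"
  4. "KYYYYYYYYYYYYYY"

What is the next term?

KYYYYYYYYYYYYYYYYYYYYYYYYYYYYYY

φ(KYYYYYYYYYYYYYY) expands symbol-by-symbol to KYY YY YY YY YY YY YY YY YY YY YY YY YY YY YY; joining the 15 pieces gives the next term.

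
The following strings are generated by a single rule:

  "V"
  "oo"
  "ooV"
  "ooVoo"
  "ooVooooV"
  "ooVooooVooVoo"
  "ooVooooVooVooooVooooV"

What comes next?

ooVooooVooVooooVooooVooVooooVooVoo

This is a Fibonacci-style word recurrence s(k) = s(k−1)·s(k−2): e.g. oo·V = ooV.
The next term joins ooVooooVooVooooVooooV and ooVooooVooVoo.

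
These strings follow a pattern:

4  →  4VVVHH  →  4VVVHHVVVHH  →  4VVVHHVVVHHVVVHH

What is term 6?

4VVVHHVVVHHVVVHHVVVHHVVVHH

Every step adds VVVHH to the end: s(k+1) = s(k)·VVVHH.
From 4VVVHHVVVHHVVVHH, 2 further steps: 4VVVHHVVVHHVVVHH → 4VVVHHVVVHHVVVHHVVVHH → (answer).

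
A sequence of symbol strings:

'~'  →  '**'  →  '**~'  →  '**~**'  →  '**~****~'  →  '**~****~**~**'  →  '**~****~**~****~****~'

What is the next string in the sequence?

**~****~**~****~****~**~****~**~**

This is a Fibonacci-style word recurrence s(k) = s(k−1)·s(k−2): e.g. **·~ = **~.
So term 8 is **~****~**~****~****~·**~****~**~**.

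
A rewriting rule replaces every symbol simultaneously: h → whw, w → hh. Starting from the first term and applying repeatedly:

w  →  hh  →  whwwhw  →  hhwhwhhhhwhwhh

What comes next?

Rewriting the 14 symbols of hhwhwhhhhwhwhh one by one yields whw whw hh whw hh whw whw whw whw hh whw hh whw whw; concatenated:

whwwhwhhwhwhhwhwwhwwhwwhwhhwhwhhwhwwhw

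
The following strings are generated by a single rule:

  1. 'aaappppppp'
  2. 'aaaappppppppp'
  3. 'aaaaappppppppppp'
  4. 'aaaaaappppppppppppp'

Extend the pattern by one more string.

aaaaaaappppppppppppppp

Reading off run lengths: a runs 3, 4, 5, 6; p runs 7, 9, 11, 13 — each is linear in n, where the shown terms are n = 3, 4, 5, 6.
Setting n = 7 gives 7, 15 characters in each block.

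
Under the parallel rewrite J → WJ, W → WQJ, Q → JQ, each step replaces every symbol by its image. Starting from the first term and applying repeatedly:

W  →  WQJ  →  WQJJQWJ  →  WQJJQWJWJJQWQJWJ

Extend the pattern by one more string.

Applying the rule to each of the 16 symbols of WQJJQWJWJJQWQJWJ gives the pieces WQJ JQ WJ WJ JQ WQJ WJ WQJ WJ WJ JQ WQJ JQ WJ WQJ WJ, which concatenate to the answer.

WQJJQWJWJJQWQJWJWQJWJWJJQWQJJQWJWQJWJ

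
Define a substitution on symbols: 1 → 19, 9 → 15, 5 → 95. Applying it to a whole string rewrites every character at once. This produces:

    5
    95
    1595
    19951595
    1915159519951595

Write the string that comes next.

Applying the rule to each of the 16 symbols of 1915159519951595 gives the pieces 19 15 19 95 19 95 15 95 19 15 15 95 19 95 15 95, which concatenate to the answer.

19151995199515951915159519951595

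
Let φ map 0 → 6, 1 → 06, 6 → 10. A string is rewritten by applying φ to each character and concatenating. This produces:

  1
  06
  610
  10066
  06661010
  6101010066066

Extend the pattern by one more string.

100660660666101061010

φ(6101010066066) expands symbol-by-symbol to 10 06 6 06 6 06 6 6 10 10 6 10 10; joining the 13 pieces gives the next term.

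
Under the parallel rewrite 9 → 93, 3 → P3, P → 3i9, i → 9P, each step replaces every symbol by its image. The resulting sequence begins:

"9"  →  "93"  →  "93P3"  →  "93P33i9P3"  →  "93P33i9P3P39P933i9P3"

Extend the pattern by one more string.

Rewriting the 20 symbols of 93P33i9P3P39P933i9P3 one by one yields 93 P3 3i9 P3 P3 9P 93 3i9 P3 3i9 P3 93 3i9 93 P3 P3 9P 93 3i9 P3; concatenated:

93P33i9P3P39P933i9P33i9P3933i993P3P39P933i9P3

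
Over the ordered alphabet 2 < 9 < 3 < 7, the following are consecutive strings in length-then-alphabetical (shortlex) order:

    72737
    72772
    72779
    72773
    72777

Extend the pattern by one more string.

Treat 72777 as a base-4 numeral over the given alphabet and add one, carrying through any trailing 7's.

79222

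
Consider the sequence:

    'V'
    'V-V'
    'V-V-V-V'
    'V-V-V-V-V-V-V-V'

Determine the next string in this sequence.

V-V-V-V-V-V-V-V-V-V-V-V-V-V-V-V

Every step duplicates the string with '-' between the halves.
One more doubling of V-V-V-V-V-V-V-V gives the answer.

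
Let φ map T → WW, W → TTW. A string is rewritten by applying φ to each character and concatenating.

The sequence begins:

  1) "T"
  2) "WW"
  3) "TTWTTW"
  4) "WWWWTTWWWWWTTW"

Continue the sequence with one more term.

TTWTTWTTWTTWWWWWTTWTTWTTWTTWTTWWWWWTTW

φ(WWWWTTWWWWWTTW) expands symbol-by-symbol to TTW TTW TTW TTW WW WW TTW TTW TTW TTW TTW WW WW TTW; joining the 14 pieces gives the next term.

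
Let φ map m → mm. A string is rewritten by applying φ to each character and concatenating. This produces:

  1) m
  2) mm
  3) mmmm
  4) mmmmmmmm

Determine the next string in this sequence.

Expanding mmmmmmmm: m→mm, m→mm, m→mm, m→mm, m→mm, m→mm, m→mm, m→mm. Concatenated: mm mm mm mm mm mm mm mm.

mmmmmmmmmmmmmmmm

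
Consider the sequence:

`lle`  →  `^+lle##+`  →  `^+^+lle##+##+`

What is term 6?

^+^+^+^+^+lle##+##+##+##+##+

Each term wraps the previous one in ^+ on the left and ##+ on the right.
From ^+^+lle##+##+, 3 further steps: ^+^+lle##+##+ → ^+^+^+lle##+##+##+ → ^+^+^+^+lle##+##+##+##+ → (answer).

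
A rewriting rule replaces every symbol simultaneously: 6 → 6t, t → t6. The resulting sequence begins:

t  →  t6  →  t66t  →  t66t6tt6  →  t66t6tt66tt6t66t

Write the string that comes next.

Applying the rule to each of the 16 symbols of t66t6tt66tt6t66t gives the pieces t6 6t 6t t6 6t t6 t6 6t 6t t6 t6 6t t6 6t 6t t6, which concatenate to the answer.

t66t6tt66tt6t66t6tt6t66tt66t6tt6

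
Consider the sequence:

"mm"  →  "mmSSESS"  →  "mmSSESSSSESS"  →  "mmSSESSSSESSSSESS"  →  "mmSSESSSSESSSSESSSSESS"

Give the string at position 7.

mmSSESSSSESSSSESSSSESSSSESSSSESS

Every step adds SSESS to the end: s(k+1) = s(k)·SSESS.
From mmSSESSSSESSSSESSSSESS, 2 further steps: mmSSESSSSESSSSESSSSESS → mmSSESSSSESSSSESSSSESSSSESS → (answer).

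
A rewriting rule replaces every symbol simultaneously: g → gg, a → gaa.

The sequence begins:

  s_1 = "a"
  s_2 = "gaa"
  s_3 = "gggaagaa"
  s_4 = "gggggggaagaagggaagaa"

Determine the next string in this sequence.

Rewriting the 20 symbols of gggggggaagaagggaagaa one by one yields gg gg gg gg gg gg gg gaa gaa gg gaa gaa gg gg gg gaa gaa gg gaa gaa; concatenated:

gggggggggggggggaagaagggaagaagggggggaagaagggaagaa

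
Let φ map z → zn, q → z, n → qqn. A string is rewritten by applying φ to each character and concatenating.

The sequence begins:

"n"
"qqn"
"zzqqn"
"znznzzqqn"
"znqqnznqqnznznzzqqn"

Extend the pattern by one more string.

Replace each of the 19 characters of znqqnznqqnznznzzqqn in place — zn qqn z z qqn zn qqn z z qqn zn qqn zn qqn zn zn z z qqn — and concatenate.

znqqnzzqqnznqqnzzqqnznqqnznqqnznznzzqqn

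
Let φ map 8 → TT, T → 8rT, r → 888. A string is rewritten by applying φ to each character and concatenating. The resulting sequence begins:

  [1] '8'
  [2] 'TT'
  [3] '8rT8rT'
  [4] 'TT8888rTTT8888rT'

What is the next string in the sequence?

Applying the rule to each of the 16 symbols of TT8888rTTT8888rT gives the pieces 8rT 8rT TT TT TT TT 888 8rT 8rT 8rT TT TT TT TT 888 8rT, which concatenate to the answer.

8rT8rTTTTTTTTT8888rT8rT8rTTTTTTTTT8888rT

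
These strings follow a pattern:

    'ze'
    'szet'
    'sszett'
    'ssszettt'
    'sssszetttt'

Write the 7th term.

sssssszetttttt

Each term wraps the previous one in s on the left and t on the right.
From sssszetttt, 2 further steps: sssszetttt → ssssszettttt → (answer).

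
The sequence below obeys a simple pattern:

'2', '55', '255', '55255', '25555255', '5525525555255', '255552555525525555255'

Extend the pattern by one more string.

From term 3 onward, concatenate the second-to-last term with the last: 2·55 = 255, 55·255 = 55255, …
Continuing: 5525525555255 · 255552555525525555255 gives term 8.

5525525555255255552555525525555255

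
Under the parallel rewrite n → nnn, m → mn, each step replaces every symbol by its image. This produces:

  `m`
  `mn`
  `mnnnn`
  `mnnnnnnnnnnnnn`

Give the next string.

mnnnnnnnnnnnnnnnnnnnnnnnnnnnnnnnnnnnnnnnn

Replace each of the 14 characters of mnnnnnnnnnnnnn in place — mn nnn nnn nnn nnn nnn nnn nnn nnn nnn nnn nnn nnn nnn — and concatenate.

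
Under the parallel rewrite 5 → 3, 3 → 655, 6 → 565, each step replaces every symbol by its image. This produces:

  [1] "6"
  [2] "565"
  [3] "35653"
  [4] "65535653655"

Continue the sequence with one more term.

Rewriting each symbol of 65535653655: 6→565, 5→3, 5→3, 3→655, 5→3, 6→565, 5→3, 3→655, 6→565, 5→3, 5→3, which concatenates to 565 3 3 655 3 565 3 655 565 3 3.

565336553565365556533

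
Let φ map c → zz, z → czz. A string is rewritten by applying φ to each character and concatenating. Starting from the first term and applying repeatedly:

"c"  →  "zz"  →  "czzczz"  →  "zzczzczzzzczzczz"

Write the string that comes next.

czzczzzzczzczzzzczzczzczzczzzzczzczzzzczzczz

φ(zzczzczzzzczzczz) expands symbol-by-symbol to czz czz zz czz czz zz czz czz czz czz zz czz czz zz czz czz; joining the 16 pieces gives the next term.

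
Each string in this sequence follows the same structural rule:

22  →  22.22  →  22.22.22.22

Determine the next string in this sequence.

22.22.22.22.22.22.22.22

s(k+1) = s(k)·.·s(k) — each term doubles the last with '.' between the halves.
One more doubling of 22.22.22.22 gives the answer.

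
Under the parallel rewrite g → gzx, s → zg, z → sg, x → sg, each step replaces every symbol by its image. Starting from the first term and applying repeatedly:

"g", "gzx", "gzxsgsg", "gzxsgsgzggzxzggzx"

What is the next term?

gzxsgsgzggzxzggzxsggzxgzxsgsgsggzxgzxsgsg

φ(gzxsgsgzggzxzggzx) expands symbol-by-symbol to gzx sg sg zg gzx zg gzx sg gzx gzx sg sg sg gzx gzx sg sg; joining the 17 pieces gives the next term.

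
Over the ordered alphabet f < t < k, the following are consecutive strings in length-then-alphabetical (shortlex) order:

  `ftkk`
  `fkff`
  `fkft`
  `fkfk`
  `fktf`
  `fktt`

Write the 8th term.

fkkf

Continuing the enumeration 2 steps past fktt: fktt → fktk → (answer).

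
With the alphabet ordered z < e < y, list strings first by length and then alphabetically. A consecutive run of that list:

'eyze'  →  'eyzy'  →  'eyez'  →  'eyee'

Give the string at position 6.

Advancing 2 positions from eyee through eyee → eyey reaches term 6.

eyyz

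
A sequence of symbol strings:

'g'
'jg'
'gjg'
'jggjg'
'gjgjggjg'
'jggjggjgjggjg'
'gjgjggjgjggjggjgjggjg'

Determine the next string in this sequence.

jggjggjgjggjggjgjggjgjggjggjgjggjg

Each term (from the third on) is the two preceding terms concatenated in order: term 3 = g·jg = gjg.
So term 8 is jggjggjgjggjg·gjgjggjgjggjggjgjggjg.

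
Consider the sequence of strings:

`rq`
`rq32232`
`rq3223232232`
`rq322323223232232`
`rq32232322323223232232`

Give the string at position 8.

The strings grow by a fixed suffix 32232 each time.
From rq32232322323223232232, 3 further steps: rq32232322323223232232 → rq3223232232322323223232232 → rq322323223232232322323223232232 → (answer).

rq32232322323223232232322323223232232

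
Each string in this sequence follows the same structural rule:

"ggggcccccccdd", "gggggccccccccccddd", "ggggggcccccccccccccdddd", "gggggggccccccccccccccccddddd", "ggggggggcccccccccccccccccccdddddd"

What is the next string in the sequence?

Each string has the form g^{n+2} c^{3n+1} d^{n}, where the shown terms are n = 2, 3, 4, 5, 6.
For the next term, n = 7, so the run lengths are 9, 22, 7.

gggggggggccccccccccccccccccccccddddddd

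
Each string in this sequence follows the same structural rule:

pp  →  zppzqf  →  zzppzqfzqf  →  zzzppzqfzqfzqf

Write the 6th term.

zzzzzppzqfzqfzqfzqfzqf

Every step adds z to the front and zqf to the end of the previous string.
From zzzppzqfzqfzqf, 2 further steps: zzzppzqfzqfzqf → zzzzppzqfzqfzqfzqf → (answer).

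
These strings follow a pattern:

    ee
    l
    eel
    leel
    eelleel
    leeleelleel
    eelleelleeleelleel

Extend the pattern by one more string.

leeleelleeleelleelleeleelleel

From term 3 onward, concatenate the second-to-last term with the last: ee·l = eel, l·eel = leel, …
The next term joins leeleelleel and eelleelleeleelleel.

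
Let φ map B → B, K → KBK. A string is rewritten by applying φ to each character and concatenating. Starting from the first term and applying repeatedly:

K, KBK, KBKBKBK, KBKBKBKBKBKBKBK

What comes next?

Applying the rule to each of the 15 symbols of KBKBKBKBKBKBKBK gives the pieces KBK B KBK B KBK B KBK B KBK B KBK B KBK B KBK, which concatenate to the answer.

KBKBKBKBKBKBKBKBKBKBKBKBKBKBKBK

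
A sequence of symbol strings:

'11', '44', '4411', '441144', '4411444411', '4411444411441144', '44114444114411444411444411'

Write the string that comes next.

441144441144114444114444114411444411441144

Each term (from the third on) is the previous term followed by the one before it: term 3 = 44·11 = 4411.
Continuing: 44114444114411444411444411 · 4411444411441144 gives term 8.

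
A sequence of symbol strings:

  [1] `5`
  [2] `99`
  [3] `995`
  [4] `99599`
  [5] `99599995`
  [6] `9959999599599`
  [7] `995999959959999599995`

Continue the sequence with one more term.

9959999599599995999959959999599599

Each term (from the third on) is the previous term followed by the one before it: term 3 = 99·5 = 995.
Continuing: 995999959959999599995 · 9959999599599 gives term 8.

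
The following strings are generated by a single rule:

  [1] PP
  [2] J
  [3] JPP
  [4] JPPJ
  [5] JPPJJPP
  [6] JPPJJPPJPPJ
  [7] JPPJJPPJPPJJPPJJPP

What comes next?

JPPJJPPJPPJJPPJJPPJPPJJPPJPPJ

Each term (from the third on) is the previous term followed by the one before it: term 3 = J·PP = JPP.
So term 8 is JPPJJPPJPPJJPPJJPP·JPPJJPPJPPJ.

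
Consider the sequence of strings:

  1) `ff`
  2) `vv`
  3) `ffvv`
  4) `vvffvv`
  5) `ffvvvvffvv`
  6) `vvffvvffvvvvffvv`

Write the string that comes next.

ffvvvvffvvvvffvvffvvvvffvv

This is a Fibonacci-style word recurrence s(k) = s(k−2)·s(k−1): e.g. ff·vv = ffvv.
So term 7 is ffvvvvffvv·vvffvvffvvvvffvv.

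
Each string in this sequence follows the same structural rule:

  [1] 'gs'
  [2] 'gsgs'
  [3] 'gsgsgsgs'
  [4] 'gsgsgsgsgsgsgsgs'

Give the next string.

gsgsgsgsgsgsgsgsgsgsgsgsgsgsgsgs

Each string is two copies of the previous one concatenated.
One more doubling of gsgsgsgsgsgsgsgs gives the answer.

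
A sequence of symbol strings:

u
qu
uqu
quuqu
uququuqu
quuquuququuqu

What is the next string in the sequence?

uququuququuquuququuqu

From term 3 onward, concatenate the second-to-last term with the last: u·qu = uqu, qu·uqu = quuqu, …
The next term joins uququuqu and quuquuququuqu.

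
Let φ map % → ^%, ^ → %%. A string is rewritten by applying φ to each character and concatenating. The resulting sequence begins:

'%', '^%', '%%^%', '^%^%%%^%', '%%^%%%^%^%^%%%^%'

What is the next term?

Applying the rule to each of the 16 symbols of %%^%%%^%^%^%%%^% gives the pieces ^% ^% %% ^% ^% ^% %% ^% %% ^% %% ^% ^% ^% %% ^%, which concatenate to the answer.

^%^%%%^%^%^%%%^%%%^%%%^%^%^%%%^%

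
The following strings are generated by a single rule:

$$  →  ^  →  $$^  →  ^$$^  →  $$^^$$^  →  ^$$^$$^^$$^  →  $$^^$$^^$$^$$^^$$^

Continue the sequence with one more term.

This is a Fibonacci-style word recurrence s(k) = s(k−2)·s(k−1): e.g. $$·^ = $$^.
So term 8 is ^$$^$$^^$$^·$$^^$$^^$$^$$^^$$^.

^$$^$$^^$$^$$^^$$^^$$^$$^^$$^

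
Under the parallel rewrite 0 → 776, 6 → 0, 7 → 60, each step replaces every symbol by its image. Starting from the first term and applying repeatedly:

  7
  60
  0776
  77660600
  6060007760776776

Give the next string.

Replace each of the 16 characters of 6060007760776776 in place — 0 776 0 776 776 776 60 60 0 776 60 60 0 60 60 0 — and concatenate.

07760776776776606007766060060600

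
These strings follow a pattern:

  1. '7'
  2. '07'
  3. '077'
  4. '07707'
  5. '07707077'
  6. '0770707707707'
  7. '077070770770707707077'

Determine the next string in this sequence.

From term 3 onward, concatenate the last term with the second-to-last: 07·7 = 077, 077·07 = 07707, …
The next term joins 077070770770707707077 and 0770707707707.

0770707707707077070770770707707707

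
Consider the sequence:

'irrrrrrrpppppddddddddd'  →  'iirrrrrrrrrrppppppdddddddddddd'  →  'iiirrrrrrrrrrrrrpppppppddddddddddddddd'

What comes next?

iiiirrrrrrrrrrrrrrrrppppppppdddddddddddddddddd

Each string has the form i^{n-2} r^{3n-2} p^{n+2} d^{3n}, where the shown terms are n = 3, 4, 5.
At n = 6 the blocks have lengths 4, 16, 8, 18.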